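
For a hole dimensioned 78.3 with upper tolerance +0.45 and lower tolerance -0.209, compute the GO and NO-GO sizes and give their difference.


GO = nominal - lower_tol (smallest hole = maximum material condition)
GO = 78.3 - 0.209 = 78.091
NO-GO = nominal + upper_tol (largest hole = least material condition)
NO-GO = 78.3 + 0.45 = 78.75
spread = NO-GO - GO = 78.75 - 78.091 = 0.6590

0.6590


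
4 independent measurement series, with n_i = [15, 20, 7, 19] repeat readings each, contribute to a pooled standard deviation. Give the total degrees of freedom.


nu = sum_i (n_i - 1)
nu = ((15 - 1) + (20 - 1) + (7 - 1) + (19 - 1))
nu = 14 + 19 + 6 + 18
nu = 57

57


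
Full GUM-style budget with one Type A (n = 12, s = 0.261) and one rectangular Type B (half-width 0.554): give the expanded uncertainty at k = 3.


u_A = s / sqrt(n) = 0.261 / sqrt(12) = 0.07534421
u_B = half_width / sqrt(3) = 0.554 / sqrt(3) = 0.31985205
uc = sqrt(u_A^2 + u_B^2) = sqrt(0.07534421^2 + 0.31985205^2) = 0.32860627
U = k * uc = 3 * 0.32860627
U = 0.9858

0.9858


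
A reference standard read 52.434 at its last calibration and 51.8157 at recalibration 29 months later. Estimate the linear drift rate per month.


rate = (v2 - v1) / months
= (51.8157 - 52.434) / 29
= -0.6183 / 29
= -0.0213

-0.0213


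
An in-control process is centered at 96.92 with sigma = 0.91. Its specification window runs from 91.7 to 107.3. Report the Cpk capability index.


Cpu = (USL - mean) / (3*sigma) = (107.3 - 96.92) / (3*0.91) = 3.8022
Cpl = (mean - LSL) / (3*sigma) = (96.92 - 91.7) / (3*0.91) = 1.9121
Cpk = min(Cpu, Cpl) = 1.9121

1.9121


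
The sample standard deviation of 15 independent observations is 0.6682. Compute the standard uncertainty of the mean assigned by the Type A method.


u_A = s / sqrt(n)
u_A = 0.6682 / sqrt(15)
u_A = 0.6682 / 3.8729833
u_A = 0.1725

0.1725


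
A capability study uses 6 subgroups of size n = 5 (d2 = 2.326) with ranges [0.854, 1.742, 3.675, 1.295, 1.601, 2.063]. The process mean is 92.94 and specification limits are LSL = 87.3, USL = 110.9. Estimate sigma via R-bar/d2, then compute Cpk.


R_bar = (0.854 + 1.742 + 3.675 + 1.295 + 1.601 + 2.063) / 6 = 1.8716667
sigma = R_bar / d2 = 1.8716667 / 2.326 = 0.80467184
Cp = (USL - LSL)/(6*sigma) = (110.9 - 87.3)/(6*0.80467184) = 4.8881
Cpu = (110.9 - 92.94)/(3*0.80467184) = 7.4399
Cpl = (92.94 - 87.3)/(3*0.80467184) = 2.3364
Cpk = min(Cpu, Cpl) = 2.3364

2.3364


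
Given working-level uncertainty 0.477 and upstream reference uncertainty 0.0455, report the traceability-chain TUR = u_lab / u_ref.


TUR = u_lab / u_ref
= 0.477 / 0.0455
= 10.4835

10.4835


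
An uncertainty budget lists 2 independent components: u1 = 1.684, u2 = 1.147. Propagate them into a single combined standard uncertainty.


uc = sqrt(1.684^2 + 1.147^2)
uc = sqrt(4.151465)
uc = 2.0375

2.0375


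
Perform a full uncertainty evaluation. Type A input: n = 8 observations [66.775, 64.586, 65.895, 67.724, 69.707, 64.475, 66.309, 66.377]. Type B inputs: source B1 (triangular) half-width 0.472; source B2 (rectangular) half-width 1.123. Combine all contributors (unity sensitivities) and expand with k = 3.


mean = (66.775 + 64.586 + 65.895 + 67.724 + 69.707 + 64.475 + 66.309 + 66.377) / 8 = 66.481
s = sqrt(sum((x - mean)^2)/(n-1)) = 1.691889
u_A = s / sqrt(n) = 1.691889 / sqrt(8) = 0.59817309
u_B1 = 0.472 / sqrt(6) = 0.19269319
u_B2 = 1.123 / sqrt(3) = 0.64836435
uc = sqrt(0.59817309^2 + 0.19269319^2 + 0.64836435^2) = 0.90294963
U = k * uc = 3 * 0.90294963
U = 2.7088

2.7088


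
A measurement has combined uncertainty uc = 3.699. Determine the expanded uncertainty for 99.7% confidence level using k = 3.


U = k * uc
U = 3 * 3.699
U = 11.0970

11.0970


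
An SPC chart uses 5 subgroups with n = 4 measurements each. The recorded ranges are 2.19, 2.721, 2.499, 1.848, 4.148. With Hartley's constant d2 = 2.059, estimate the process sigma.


R_bar = (2.19 + 2.721 + 2.499 + 1.848 + 4.148) / 5
R_bar = 13.406 / 5 = 2.6812
sigma_hat = R_bar / d2 = 2.6812 / 2.059 = 1.3022

1.3022


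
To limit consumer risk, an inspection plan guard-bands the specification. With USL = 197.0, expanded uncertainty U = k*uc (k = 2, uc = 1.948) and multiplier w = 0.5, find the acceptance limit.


U = k * uc = 2 * 1.948 = 3.896
guard band g = w * U = 0.5 * 3.896 = 1.948
AL = USL - g = 197.0 - 1.948
AL = 195.0520

195.0520


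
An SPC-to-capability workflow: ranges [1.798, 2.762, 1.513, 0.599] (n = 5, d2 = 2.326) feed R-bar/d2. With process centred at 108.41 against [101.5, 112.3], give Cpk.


R_bar = (1.798 + 2.762 + 1.513 + 0.599) / 4 = 1.668
sigma = R_bar / d2 = 1.668 / 2.326 = 0.71711092
Cp = (USL - LSL)/(6*sigma) = (112.3 - 101.5)/(6*0.71711092) = 2.5101
Cpu = (112.3 - 108.41)/(3*0.71711092) = 1.8082
Cpl = (108.41 - 101.5)/(3*0.71711092) = 3.2120
Cpk = min(Cpu, Cpl) = 1.8082

1.8082


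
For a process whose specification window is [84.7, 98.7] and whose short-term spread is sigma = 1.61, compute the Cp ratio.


Cp = (USL - LSL) / (6 * sigma)
= (98.7 - 84.7) / (6 * 1.61)
= 14.0000 / 9.6600
= 1.4493

1.4493


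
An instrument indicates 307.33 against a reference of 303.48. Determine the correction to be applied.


Correction = standard - reading
= 303.48 - 307.33
= -3.8500

-3.8500


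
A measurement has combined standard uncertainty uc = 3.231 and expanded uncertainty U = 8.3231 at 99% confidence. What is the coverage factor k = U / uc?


k = U / uc
k = 8.3231 / 3.231
k = 2.576

2.576


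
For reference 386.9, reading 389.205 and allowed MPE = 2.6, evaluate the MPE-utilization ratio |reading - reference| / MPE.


e = indication - reference = 389.205 - 386.9 = 2.3050
|e| = 2.3050
ratio = |e| / MPE = 2.3050 / 2.6
ratio = 0.8865

0.8865


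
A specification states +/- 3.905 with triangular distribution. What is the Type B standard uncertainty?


u_B = half_width / sqrt(6)
u_B = 3.905 / 2.4494897
u_B = 1.5942

1.5942


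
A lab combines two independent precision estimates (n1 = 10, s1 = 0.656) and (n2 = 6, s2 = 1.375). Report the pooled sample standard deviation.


s_p = sqrt(((n1-1)*s1^2 + (n2-1)*s2^2) / (n1+n2-2))
numerator = (10-1)*0.656^2 + (6-1)*1.375^2 = 3.873024 + 9.453125 = 13.326149
denominator = 10 + 6 - 2 = 14
s_p^2 = 13.326149 / 14 = 0.95186779
s_p = sqrt(0.95186779) = 0.9756

0.9756


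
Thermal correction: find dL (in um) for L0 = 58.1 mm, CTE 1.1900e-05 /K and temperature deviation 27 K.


dL = L * alpha * dT
= 58.1 * 1.1900e-05 * 27
= 0.0186675 mm
dL_um = 0.0186675 * 1000 = 18.6675 um

18.6675


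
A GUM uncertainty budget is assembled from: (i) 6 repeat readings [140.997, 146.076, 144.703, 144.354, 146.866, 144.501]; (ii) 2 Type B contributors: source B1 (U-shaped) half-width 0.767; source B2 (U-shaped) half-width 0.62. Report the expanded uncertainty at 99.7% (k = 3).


mean = (140.997 + 146.076 + 144.703 + 144.354 + 146.866 + 144.501) / 6 = 144.5828333
s = sqrt(sum((x - mean)^2)/(n-1)) = 2.0186183
u_A = s / sqrt(n) = 2.0186183 / sqrt(6) = 0.82409747
u_B1 = 0.767 / sqrt(2) = 0.5423509
u_B2 = 0.62 / sqrt(2) = 0.4384062
uc = sqrt(0.82409747^2 + 0.5423509^2 + 0.4384062^2) = 1.0795745
U = k * uc = 3 * 1.0795745
U = 3.2387

3.2387


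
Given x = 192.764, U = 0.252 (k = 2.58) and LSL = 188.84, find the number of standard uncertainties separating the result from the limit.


u = U / k = 0.252 / 2.58 = 0.097674419
margin = |LSL - x| = |188.84 - 192.764| = 3.924
z = margin / u = 3.924 / 0.097674419
z = 40.1743

40.1743


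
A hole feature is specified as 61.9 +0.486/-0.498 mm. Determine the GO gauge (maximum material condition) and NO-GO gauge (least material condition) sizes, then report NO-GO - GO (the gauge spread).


GO = nominal - lower_tol (smallest hole = maximum material condition)
GO = 61.9 - 0.498 = 61.402
NO-GO = nominal + upper_tol (largest hole = least material condition)
NO-GO = 61.9 + 0.486 = 62.386
spread = NO-GO - GO = 62.386 - 61.402 = 0.9840

0.9840


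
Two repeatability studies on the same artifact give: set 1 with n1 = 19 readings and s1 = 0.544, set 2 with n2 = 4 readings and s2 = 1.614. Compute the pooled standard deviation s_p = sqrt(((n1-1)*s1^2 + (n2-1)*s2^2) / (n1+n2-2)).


s_p = sqrt(((n1-1)*s1^2 + (n2-1)*s2^2) / (n1+n2-2))
numerator = (19-1)*0.544^2 + (4-1)*1.614^2 = 5.326848 + 7.814988 = 13.141836
denominator = 19 + 4 - 2 = 21
s_p^2 = 13.141836 / 21 = 0.62580171
s_p = sqrt(0.62580171) = 0.7911

0.7911


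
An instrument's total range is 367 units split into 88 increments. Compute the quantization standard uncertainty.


resolution = range / divisions
resolution = 367 / 88 = 4.1704545
u_res = resolution / (2*sqrt(3))
u_res = 4.1704545 / 3.4641016
u_res = 1.2039

1.2039


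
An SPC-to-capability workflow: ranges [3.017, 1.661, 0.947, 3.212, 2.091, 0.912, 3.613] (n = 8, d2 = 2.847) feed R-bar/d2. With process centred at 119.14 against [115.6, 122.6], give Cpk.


R_bar = (3.017 + 1.661 + 0.947 + 3.212 + 2.091 + 0.912 + 3.613) / 7 = 2.2075714
sigma = R_bar / d2 = 2.2075714 / 2.847 = 0.77540267
Cp = (USL - LSL)/(6*sigma) = (122.6 - 115.6)/(6*0.77540267) = 1.5046
Cpu = (122.6 - 119.14)/(3*0.77540267) = 1.4874
Cpl = (119.14 - 115.6)/(3*0.77540267) = 1.5218
Cpk = min(Cpu, Cpl) = 1.4874

1.4874


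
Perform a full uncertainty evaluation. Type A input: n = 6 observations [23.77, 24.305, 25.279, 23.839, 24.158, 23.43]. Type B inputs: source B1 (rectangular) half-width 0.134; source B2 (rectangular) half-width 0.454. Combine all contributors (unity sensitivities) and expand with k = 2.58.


mean = (23.77 + 24.305 + 25.279 + 23.839 + 24.158 + 23.43) / 6 = 24.13016667
s = sqrt(sum((x - mean)^2)/(n-1)) = 0.64123176
u_A = s / sqrt(n) = 0.64123176 / sqrt(6) = 0.26178177
u_B1 = 0.134 / sqrt(3) = 0.077364936
u_B2 = 0.454 / sqrt(3) = 0.26211702
uc = sqrt(0.26178177^2 + 0.077364936^2 + 0.26211702^2) = 0.37844466
U = k * uc = 2.58 * 0.37844466
U = 0.9764

0.9764


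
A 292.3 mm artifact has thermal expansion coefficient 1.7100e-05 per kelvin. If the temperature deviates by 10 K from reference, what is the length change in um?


dL = L * alpha * dT
= 292.3 * 1.7100e-05 * 10
= 0.0499833 mm
dL_um = 0.0499833 * 1000 = 49.9833 um

49.9833


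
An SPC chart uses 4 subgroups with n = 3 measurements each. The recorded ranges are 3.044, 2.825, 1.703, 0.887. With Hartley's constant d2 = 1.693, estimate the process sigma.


R_bar = (3.044 + 2.825 + 1.703 + 0.887) / 4
R_bar = 8.459 / 4 = 2.11475
sigma_hat = R_bar / d2 = 2.11475 / 1.693 = 1.2491

1.2491


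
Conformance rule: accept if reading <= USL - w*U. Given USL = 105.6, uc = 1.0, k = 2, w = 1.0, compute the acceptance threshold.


U = k * uc = 2 * 1.0 = 2
guard band g = w * U = 1.0 * 2 = 2
AL = USL - g = 105.6 - 2
AL = 103.6000

103.6000


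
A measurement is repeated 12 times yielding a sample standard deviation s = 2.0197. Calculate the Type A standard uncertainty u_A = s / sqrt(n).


u_A = s / sqrt(n)
u_A = 2.0197 / sqrt(12)
u_A = 2.0197 / 3.4641016
u_A = 0.5830

0.5830


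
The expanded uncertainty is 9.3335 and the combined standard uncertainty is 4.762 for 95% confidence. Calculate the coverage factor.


k = U / uc
k = 9.3335 / 4.762
k = 1.96

1.96


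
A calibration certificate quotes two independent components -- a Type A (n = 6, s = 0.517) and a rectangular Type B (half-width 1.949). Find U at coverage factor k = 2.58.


u_A = s / sqrt(n) = 0.517 / sqrt(6) = 0.21106437
u_B = half_width / sqrt(3) = 1.949 / sqrt(3) = 1.1252557
uc = sqrt(u_A^2 + u_B^2) = sqrt(0.21106437^2 + 1.1252557^2) = 1.1448793
U = k * uc = 2.58 * 1.1448793
U = 2.9538

2.9538


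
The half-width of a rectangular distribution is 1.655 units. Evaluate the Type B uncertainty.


u_B = half_width / sqrt(3)
u_B = 1.655 / 1.7320508
u_B = 0.9555

0.9555


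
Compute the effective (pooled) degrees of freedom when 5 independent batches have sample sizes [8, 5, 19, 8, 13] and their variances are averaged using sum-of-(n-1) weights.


nu = sum_i (n_i - 1)
nu = ((8 - 1) + (5 - 1) + (19 - 1) + (8 - 1) + (13 - 1))
nu = 7 + 4 + 18 + 7 + 12
nu = 48

48


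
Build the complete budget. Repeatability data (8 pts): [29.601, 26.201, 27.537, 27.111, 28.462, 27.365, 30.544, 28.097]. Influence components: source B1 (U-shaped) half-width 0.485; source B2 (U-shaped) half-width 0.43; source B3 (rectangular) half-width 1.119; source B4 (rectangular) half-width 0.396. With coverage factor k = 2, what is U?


mean = (29.601 + 26.201 + 27.537 + 27.111 + 28.462 + 27.365 + 30.544 + 28.097) / 8 = 28.11475
s = sqrt(sum((x - mean)^2)/(n-1)) = 1.4039213
u_A = s / sqrt(n) = 1.4039213 / sqrt(8) = 0.49636114
u_B1 = 0.485 / sqrt(2) = 0.34294679
u_B2 = 0.43 / sqrt(2) = 0.30405592
u_B3 = 1.119 / sqrt(3) = 0.64605495
u_B4 = 0.396 / sqrt(3) = 0.22863071
uc = sqrt(0.49636114^2 + 0.34294679^2 + 0.30405592^2 + 0.64605495^2 + 0.22863071^2) = 0.96233876
U = k * uc = 2 * 0.96233876
U = 1.9247

1.9247


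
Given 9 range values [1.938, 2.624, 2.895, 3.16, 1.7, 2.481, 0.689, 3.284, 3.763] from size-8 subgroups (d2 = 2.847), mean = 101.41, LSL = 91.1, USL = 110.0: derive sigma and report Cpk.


R_bar = (1.938 + 2.624 + 2.895 + 3.16 + 1.7 + 2.481 + 0.689 + 3.284 + 3.763) / 9 = 2.5037778
sigma = R_bar / d2 = 2.5037778 / 2.847 = 0.87944426
Cp = (USL - LSL)/(6*sigma) = (110.0 - 91.1)/(6*0.87944426) = 3.5818
Cpu = (110.0 - 101.41)/(3*0.87944426) = 3.2558
Cpl = (101.41 - 91.1)/(3*0.87944426) = 3.9078
Cpk = min(Cpu, Cpl) = 3.2558

3.2558


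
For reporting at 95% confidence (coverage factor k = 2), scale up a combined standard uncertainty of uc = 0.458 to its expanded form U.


U = k * uc
U = 2 * 0.458
U = 0.9160

0.9160


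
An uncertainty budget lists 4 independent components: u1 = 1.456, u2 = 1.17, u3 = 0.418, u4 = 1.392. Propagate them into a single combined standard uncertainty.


uc = sqrt(1.456^2 + 1.17^2 + 0.418^2 + 1.392^2)
uc = sqrt(5.601224)
uc = 2.3667

2.3667


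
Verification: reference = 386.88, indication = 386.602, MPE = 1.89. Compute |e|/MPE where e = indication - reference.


e = indication - reference = 386.602 - 386.88 = -0.2780
|e| = 0.2780
ratio = |e| / MPE = 0.2780 / 1.89
ratio = 0.1471

0.1471


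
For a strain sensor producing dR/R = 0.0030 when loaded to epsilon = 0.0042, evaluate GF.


GF = (dR/R) / epsilon
= 0.0030 / 0.0042
= 0.7143

0.7143


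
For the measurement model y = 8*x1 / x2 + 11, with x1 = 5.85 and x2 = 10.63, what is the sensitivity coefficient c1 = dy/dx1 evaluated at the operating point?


y = 8*x1 / x2 + 11
dy/dx1 = 8/x2
Evaluate at x2 = 10.63: c1 = 8 / 10.63
c1 = 0.7526

0.7526


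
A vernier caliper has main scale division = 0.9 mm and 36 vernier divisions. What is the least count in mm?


LC = MSD / n_div
= 0.9 / 36
= 0.0250

0.0250


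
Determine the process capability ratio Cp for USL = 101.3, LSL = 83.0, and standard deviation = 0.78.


Cp = (USL - LSL) / (6 * sigma)
= (101.3 - 83.0) / (6 * 0.78)
= 18.3000 / 4.6800
= 3.9103

3.9103


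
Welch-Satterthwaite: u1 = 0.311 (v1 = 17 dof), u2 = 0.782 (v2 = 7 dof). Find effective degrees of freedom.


uc = sqrt(u1^2 + u2^2) = sqrt(0.311^2 + 0.782^2) = 0.84157293
v_eff = uc^4 / (u1^4/v1 + u2^4/v2)
= 0.84157293^4 / (0.311^4/17 + 0.782^4/7)
= 0.50161098 / 0.053973377
v_eff = 9.2937

9.2937


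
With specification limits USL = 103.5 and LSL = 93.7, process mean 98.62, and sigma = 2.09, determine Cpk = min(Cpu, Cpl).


Cpu = (USL - mean) / (3*sigma) = (103.5 - 98.62) / (3*2.09) = 0.7783
Cpl = (mean - LSL) / (3*sigma) = (98.62 - 93.7) / (3*2.09) = 0.7847
Cpk = min(Cpu, Cpl) = 0.7783

0.7783


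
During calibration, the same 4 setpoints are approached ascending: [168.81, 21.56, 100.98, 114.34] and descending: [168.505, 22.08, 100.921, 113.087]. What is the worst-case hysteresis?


|168.81 - 168.505| = 0.3050
|21.56 - 22.08| = 0.5200
|100.98 - 100.921| = 0.0590
|114.34 - 113.087| = 1.2530
hysteresis = max(diffs) = 1.2530

1.2530


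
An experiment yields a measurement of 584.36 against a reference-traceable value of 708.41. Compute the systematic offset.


Systematic error = measured - true
= 584.36 - 708.41
= -124.0500

-124.0500


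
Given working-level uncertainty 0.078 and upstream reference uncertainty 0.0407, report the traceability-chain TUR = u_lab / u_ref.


TUR = u_lab / u_ref
= 0.078 / 0.0407
= 1.9165

1.9165


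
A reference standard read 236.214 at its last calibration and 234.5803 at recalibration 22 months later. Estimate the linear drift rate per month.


rate = (v2 - v1) / months
= (234.5803 - 236.214) / 22
= -1.6337 / 22
= -0.0743

-0.0743


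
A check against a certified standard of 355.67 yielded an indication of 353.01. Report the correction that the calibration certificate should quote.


Correction = standard - reading
= 355.67 - 353.01
= 2.6600

2.6600


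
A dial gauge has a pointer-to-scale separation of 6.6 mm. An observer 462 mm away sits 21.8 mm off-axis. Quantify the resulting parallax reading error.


error = h * offset / d
= 6.6 * 21.8 / 462
= 0.3114

0.3114


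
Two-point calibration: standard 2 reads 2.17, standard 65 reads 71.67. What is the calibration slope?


slope = (y2 - y1) / (x2 - x1)
= (71.67 - 2.17) / (65 - 2)
= 69.5000 / 63
= 1.1032

1.1032


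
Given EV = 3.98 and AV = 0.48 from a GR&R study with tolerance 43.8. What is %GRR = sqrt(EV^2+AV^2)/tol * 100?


GRR = sqrt(EV^2 + AV^2) = sqrt(3.98^2 + 0.48^2) = 4.0088402
%GRR = GRR / tol * 100 = 4.0088402 / 43.8 * 100
%GRR = 9.1526

9.1526


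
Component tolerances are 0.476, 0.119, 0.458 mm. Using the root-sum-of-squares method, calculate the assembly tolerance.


RSS = sqrt(0.476^2 + 0.119^2 + 0.458^2)
= sqrt(0.450501)
= 0.6712

0.6712


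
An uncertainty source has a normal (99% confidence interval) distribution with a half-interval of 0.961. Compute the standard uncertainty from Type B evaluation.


u_B = half_width / 2.576
u_B = 0.961 / 2.576
u_B = 0.3731

0.3731


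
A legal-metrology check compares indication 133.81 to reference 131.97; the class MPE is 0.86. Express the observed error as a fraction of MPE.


e = indication - reference = 133.81 - 131.97 = 1.8400
|e| = 1.8400
ratio = |e| / MPE = 1.8400 / 0.86
ratio = 2.1395

2.1395


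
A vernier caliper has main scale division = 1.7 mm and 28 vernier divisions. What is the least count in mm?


LC = MSD / n_div
= 1.7 / 28
= 0.0607

0.0607


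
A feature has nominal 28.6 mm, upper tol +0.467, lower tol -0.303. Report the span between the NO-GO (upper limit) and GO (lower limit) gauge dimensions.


GO = nominal - lower_tol (smallest hole = maximum material condition)
GO = 28.6 - 0.303 = 28.297
NO-GO = nominal + upper_tol (largest hole = least material condition)
NO-GO = 28.6 + 0.467 = 29.067
spread = NO-GO - GO = 29.067 - 28.297 = 0.7700

0.7700


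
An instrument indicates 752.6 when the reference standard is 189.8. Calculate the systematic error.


Systematic error = measured - true
= 752.6 - 189.8
= 562.8000

562.8000


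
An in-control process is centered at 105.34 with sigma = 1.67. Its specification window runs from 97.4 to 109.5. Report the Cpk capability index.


Cpu = (USL - mean) / (3*sigma) = (109.5 - 105.34) / (3*1.67) = 0.8303
Cpl = (mean - LSL) / (3*sigma) = (105.34 - 97.4) / (3*1.67) = 1.5848
Cpk = min(Cpu, Cpl) = 0.8303

0.8303


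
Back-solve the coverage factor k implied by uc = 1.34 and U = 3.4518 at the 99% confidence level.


k = U / uc
k = 3.4518 / 1.34
k = 2.576

2.576


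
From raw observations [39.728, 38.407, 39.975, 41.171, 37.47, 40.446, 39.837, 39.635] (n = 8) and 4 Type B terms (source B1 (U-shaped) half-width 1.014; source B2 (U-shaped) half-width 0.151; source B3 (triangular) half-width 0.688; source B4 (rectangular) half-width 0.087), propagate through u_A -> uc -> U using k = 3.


mean = (39.728 + 38.407 + 39.975 + 41.171 + 37.47 + 40.446 + 39.837 + 39.635) / 8 = 39.583625
s = sqrt(sum((x - mean)^2)/(n-1)) = 1.1561119
u_A = s / sqrt(n) = 1.1561119 / sqrt(8) = 0.40874728
u_B1 = 1.014 / sqrt(2) = 0.71700628
u_B2 = 0.151 / sqrt(2) = 0.10677312
u_B3 = 0.688 / sqrt(6) = 0.28087482
u_B4 = 0.087 / sqrt(3) = 0.050229473
uc = sqrt(0.40874728^2 + 0.71700628^2 + 0.10677312^2 + 0.28087482^2 + 0.050229473^2) = 0.87976503
U = k * uc = 3 * 0.87976503
U = 2.6393

2.6393


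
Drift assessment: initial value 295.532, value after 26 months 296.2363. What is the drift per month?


rate = (v2 - v1) / months
= (296.2363 - 295.532) / 26
= 0.7043 / 26
= 0.0271

0.0271


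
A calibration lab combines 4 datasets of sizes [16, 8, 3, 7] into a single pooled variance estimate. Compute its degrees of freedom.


nu = sum_i (n_i - 1)
nu = ((16 - 1) + (8 - 1) + (3 - 1) + (7 - 1))
nu = 15 + 7 + 2 + 6
nu = 30

30


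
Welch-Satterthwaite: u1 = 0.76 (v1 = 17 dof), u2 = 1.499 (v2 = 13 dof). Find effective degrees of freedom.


uc = sqrt(u1^2 + u2^2) = sqrt(0.76^2 + 1.499^2) = 1.6806549
v_eff = uc^4 / (u1^4/v1 + u2^4/v2)
= 1.6806549^4 / (0.76^4/17 + 1.499^4/13)
= 7.9783702 / 0.40801046
v_eff = 19.5543

19.5543


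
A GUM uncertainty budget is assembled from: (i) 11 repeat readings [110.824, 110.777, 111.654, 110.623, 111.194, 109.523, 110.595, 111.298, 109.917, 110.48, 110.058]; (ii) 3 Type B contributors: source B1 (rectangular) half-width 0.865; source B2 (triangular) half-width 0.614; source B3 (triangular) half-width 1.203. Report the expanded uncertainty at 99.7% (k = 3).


mean = (110.824 + 110.777 + 111.654 + 110.623 + 111.194 + 109.523 + 110.595 + 111.298 + 109.917 + 110.48 + 110.058) / 11 = 110.6311818
s = sqrt(sum((x - mean)^2)/(n-1)) = 0.62903908
u_A = s / sqrt(n) = 0.62903908 / sqrt(11) = 0.18966242
u_B1 = 0.865 / sqrt(3) = 0.49940798
u_B2 = 0.614 / sqrt(6) = 0.25066445
u_B3 = 1.203 / sqrt(6) = 0.49112269
uc = sqrt(0.18966242^2 + 0.49940798^2 + 0.25066445^2 + 0.49112269^2) = 0.76773324
U = k * uc = 3 * 0.76773324
U = 2.3032

2.3032


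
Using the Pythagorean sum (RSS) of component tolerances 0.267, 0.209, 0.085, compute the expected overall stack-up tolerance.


RSS = sqrt(0.267^2 + 0.209^2 + 0.085^2)
= sqrt(0.122195)
= 0.3496

0.3496


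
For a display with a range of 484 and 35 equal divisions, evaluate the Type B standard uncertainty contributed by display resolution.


resolution = range / divisions
resolution = 484 / 35 = 13.828571
u_res = resolution / (2*sqrt(3))
u_res = 13.828571 / 3.4641016
u_res = 3.9920

3.9920


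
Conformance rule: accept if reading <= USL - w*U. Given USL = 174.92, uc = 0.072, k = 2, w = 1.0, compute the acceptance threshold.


U = k * uc = 2 * 0.072 = 0.144
guard band g = w * U = 1.0 * 0.144 = 0.144
AL = USL - g = 174.92 - 0.144
AL = 174.7760

174.7760


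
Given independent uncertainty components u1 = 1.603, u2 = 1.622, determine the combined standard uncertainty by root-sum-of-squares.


uc = sqrt(1.603^2 + 1.622^2)
uc = sqrt(5.200493)
uc = 2.2805

2.2805


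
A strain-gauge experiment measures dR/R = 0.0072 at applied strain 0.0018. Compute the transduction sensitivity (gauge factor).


GF = (dR/R) / epsilon
= 0.0072 / 0.0018
= 4.0000

4.0000


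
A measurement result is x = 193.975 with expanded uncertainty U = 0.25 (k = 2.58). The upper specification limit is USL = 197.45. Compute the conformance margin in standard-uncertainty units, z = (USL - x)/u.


u = U / k = 0.25 / 2.58 = 0.096899225
margin = |USL - x| = |197.45 - 193.975| = 3.475
z = margin / u = 3.475 / 0.096899225
z = 35.8620

35.8620


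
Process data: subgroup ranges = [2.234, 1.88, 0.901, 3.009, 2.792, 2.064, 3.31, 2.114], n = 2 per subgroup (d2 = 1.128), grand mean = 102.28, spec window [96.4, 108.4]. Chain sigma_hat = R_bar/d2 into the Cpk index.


R_bar = (2.234 + 1.88 + 0.901 + 3.009 + 2.792 + 2.064 + 3.31 + 2.114) / 8 = 2.288
sigma = R_bar / d2 = 2.288 / 1.128 = 2.0283688
Cp = (USL - LSL)/(6*sigma) = (108.4 - 96.4)/(6*2.0283688) = 0.9860
Cpu = (108.4 - 102.28)/(3*2.0283688) = 1.0057
Cpl = (102.28 - 96.4)/(3*2.0283688) = 0.9663
Cpk = min(Cpu, Cpl) = 0.9663

0.9663


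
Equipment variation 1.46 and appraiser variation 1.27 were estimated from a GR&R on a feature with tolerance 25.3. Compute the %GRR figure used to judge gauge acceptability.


GRR = sqrt(EV^2 + AV^2) = sqrt(1.46^2 + 1.27^2) = 1.9350711
%GRR = GRR / tol * 100 = 1.9350711 / 25.3 * 100
%GRR = 7.6485

7.6485


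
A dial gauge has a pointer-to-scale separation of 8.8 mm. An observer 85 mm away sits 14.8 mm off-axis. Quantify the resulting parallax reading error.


error = h * offset / d
= 8.8 * 14.8 / 85
= 1.5322

1.5322


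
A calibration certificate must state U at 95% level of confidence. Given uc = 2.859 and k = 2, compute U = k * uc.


U = k * uc
U = 2 * 2.859
U = 5.7180

5.7180


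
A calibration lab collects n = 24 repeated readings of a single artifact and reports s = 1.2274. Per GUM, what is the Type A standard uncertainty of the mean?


u_A = s / sqrt(n)
u_A = 1.2274 / sqrt(24)
u_A = 1.2274 / 4.8989795
u_A = 0.2505

0.2505


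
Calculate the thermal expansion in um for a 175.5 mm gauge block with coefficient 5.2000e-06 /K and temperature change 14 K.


dL = L * alpha * dT
= 175.5 * 5.2000e-06 * 14
= 0.0127764 mm
dL_um = 0.0127764 * 1000 = 12.7764 um

12.7764


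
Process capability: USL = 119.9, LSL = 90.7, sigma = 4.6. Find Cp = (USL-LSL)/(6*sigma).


Cp = (USL - LSL) / (6 * sigma)
= (119.9 - 90.7) / (6 * 4.6)
= 29.2000 / 27.6000
= 1.0580

1.0580


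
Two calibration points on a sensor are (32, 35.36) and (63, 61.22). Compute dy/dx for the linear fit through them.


slope = (y2 - y1) / (x2 - x1)
= (61.22 - 35.36) / (63 - 32)
= 25.8600 / 31
= 0.8342

0.8342


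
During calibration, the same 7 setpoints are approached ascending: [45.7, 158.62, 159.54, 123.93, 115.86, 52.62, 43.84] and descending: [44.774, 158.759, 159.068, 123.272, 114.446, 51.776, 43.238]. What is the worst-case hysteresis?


|45.7 - 44.774| = 0.9260
|158.62 - 158.759| = 0.1390
|159.54 - 159.068| = 0.4720
|123.93 - 123.272| = 0.6580
|115.86 - 114.446| = 1.4140
|52.62 - 51.776| = 0.8440
|43.84 - 43.238| = 0.6020
hysteresis = max(diffs) = 1.4140

1.4140


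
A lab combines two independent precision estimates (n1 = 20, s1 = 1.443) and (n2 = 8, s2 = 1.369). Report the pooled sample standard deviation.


s_p = sqrt(((n1-1)*s1^2 + (n2-1)*s2^2) / (n1+n2-2))
numerator = (20-1)*1.443^2 + (8-1)*1.369^2 = 39.562731 + 13.119127 = 52.681858
denominator = 20 + 8 - 2 = 26
s_p^2 = 52.681858 / 26 = 2.0262253
s_p = sqrt(2.0262253) = 1.4235

1.4235


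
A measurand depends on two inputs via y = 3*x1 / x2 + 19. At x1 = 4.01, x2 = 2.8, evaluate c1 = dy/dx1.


y = 3*x1 / x2 + 19
dy/dx1 = 3/x2
Evaluate at x2 = 2.8: c1 = 3 / 2.8
c1 = 1.0714

1.0714


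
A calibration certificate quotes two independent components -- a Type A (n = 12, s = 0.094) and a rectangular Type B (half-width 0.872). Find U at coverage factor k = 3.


u_A = s / sqrt(n) = 0.094 / sqrt(12) = 0.027135463
u_B = half_width / sqrt(3) = 0.872 / sqrt(3) = 0.50344943
uc = sqrt(u_A^2 + u_B^2) = sqrt(0.027135463^2 + 0.50344943^2) = 0.50418019
U = k * uc = 3 * 0.50418019
U = 1.5125

1.5125


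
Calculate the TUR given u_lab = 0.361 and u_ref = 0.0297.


TUR = u_lab / u_ref
= 0.361 / 0.0297
= 12.1549

12.1549


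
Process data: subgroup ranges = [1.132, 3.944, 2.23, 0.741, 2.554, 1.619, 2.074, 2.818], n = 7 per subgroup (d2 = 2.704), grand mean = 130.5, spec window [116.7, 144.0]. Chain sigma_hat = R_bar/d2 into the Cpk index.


R_bar = (1.132 + 3.944 + 2.23 + 0.741 + 2.554 + 1.619 + 2.074 + 2.818) / 8 = 2.139
sigma = R_bar / d2 = 2.139 / 2.704 = 0.7910503
Cp = (USL - LSL)/(6*sigma) = (144.0 - 116.7)/(6*0.7910503) = 5.7518
Cpu = (144.0 - 130.5)/(3*0.7910503) = 5.6886
Cpl = (130.5 - 116.7)/(3*0.7910503) = 5.8151
Cpk = min(Cpu, Cpl) = 5.6886

5.6886


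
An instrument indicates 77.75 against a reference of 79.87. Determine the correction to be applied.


Correction = standard - reading
= 79.87 - 77.75
= 2.1200

2.1200


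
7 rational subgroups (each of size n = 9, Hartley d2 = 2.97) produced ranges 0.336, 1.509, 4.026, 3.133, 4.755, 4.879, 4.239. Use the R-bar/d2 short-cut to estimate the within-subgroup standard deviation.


R_bar = (0.336 + 1.509 + 4.026 + 3.133 + 4.755 + 4.879 + 4.239) / 7
R_bar = 22.877 / 7 = 3.2681429
sigma_hat = R_bar / d2 = 3.2681429 / 2.97 = 1.1004

1.1004


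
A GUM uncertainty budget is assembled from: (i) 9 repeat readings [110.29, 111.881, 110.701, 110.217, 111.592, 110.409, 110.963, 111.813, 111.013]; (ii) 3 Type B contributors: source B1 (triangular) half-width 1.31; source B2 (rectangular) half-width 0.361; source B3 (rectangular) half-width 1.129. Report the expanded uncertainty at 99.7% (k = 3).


mean = (110.29 + 111.881 + 110.701 + 110.217 + 111.592 + 110.409 + 110.963 + 111.813 + 111.013) / 9 = 110.9865556
s = sqrt(sum((x - mean)^2)/(n-1)) = 0.64646889
u_A = s / sqrt(n) = 0.64646889 / sqrt(9) = 0.21548963
u_B1 = 1.31 / sqrt(6) = 0.53480526
u_B2 = 0.361 / sqrt(3) = 0.20842345
u_B3 = 1.129 / sqrt(3) = 0.65182845
uc = sqrt(0.21548963^2 + 0.53480526^2 + 0.20842345^2 + 0.65182845^2) = 0.89485927
U = k * uc = 3 * 0.89485927
U = 2.6846

2.6846


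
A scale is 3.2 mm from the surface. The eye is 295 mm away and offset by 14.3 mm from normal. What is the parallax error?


error = h * offset / d
= 3.2 * 14.3 / 295
= 0.1551

0.1551


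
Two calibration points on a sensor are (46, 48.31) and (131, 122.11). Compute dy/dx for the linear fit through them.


slope = (y2 - y1) / (x2 - x1)
= (122.11 - 48.31) / (131 - 46)
= 73.8000 / 85
= 0.8682

0.8682


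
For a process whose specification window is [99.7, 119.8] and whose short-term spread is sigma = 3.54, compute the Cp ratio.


Cp = (USL - LSL) / (6 * sigma)
= (119.8 - 99.7) / (6 * 3.54)
= 20.1000 / 21.2400
= 0.9463

0.9463


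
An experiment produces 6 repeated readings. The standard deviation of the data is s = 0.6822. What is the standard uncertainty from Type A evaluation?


u_A = s / sqrt(n)
u_A = 0.6822 / sqrt(6)
u_A = 0.6822 / 2.4494897
u_A = 0.2785

0.2785


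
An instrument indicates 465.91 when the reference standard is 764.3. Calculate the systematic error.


Systematic error = measured - true
= 465.91 - 764.3
= -298.3900

-298.3900


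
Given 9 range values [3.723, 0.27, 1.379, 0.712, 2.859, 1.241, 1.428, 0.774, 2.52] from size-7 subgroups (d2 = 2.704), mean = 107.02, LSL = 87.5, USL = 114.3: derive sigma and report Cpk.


R_bar = (3.723 + 0.27 + 1.379 + 0.712 + 2.859 + 1.241 + 1.428 + 0.774 + 2.52) / 9 = 1.6562222
sigma = R_bar / d2 = 1.6562222 / 2.704 = 0.61250821
Cp = (USL - LSL)/(6*sigma) = (114.3 - 87.5)/(6*0.61250821) = 7.2924
Cpu = (114.3 - 107.02)/(3*0.61250821) = 3.9619
Cpl = (107.02 - 87.5)/(3*0.61250821) = 10.6230
Cpk = min(Cpu, Cpl) = 3.9619

3.9619


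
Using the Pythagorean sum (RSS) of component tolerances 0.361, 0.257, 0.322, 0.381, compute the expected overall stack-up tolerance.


RSS = sqrt(0.361^2 + 0.257^2 + 0.322^2 + 0.381^2)
= sqrt(0.445215)
= 0.6672

0.6672


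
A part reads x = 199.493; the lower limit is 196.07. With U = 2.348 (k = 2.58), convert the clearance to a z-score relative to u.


u = U / k = 2.348 / 2.58 = 0.91007752
margin = |LSL - x| = |196.07 - 199.493| = 3.423
z = margin / u = 3.423 / 0.91007752
z = 3.7612

3.7612


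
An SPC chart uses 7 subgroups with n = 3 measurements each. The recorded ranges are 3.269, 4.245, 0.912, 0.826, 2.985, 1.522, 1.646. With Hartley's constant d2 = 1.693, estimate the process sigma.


R_bar = (3.269 + 4.245 + 0.912 + 0.826 + 2.985 + 1.522 + 1.646) / 7
R_bar = 15.405 / 7 = 2.2007143
sigma_hat = R_bar / d2 = 2.2007143 / 1.693 = 1.2999

1.2999


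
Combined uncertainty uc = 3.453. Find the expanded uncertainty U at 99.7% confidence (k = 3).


U = k * uc
U = 3 * 3.453
U = 10.3590

10.3590


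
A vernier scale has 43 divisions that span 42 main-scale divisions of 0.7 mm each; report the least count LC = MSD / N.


LC = MSD / n_div
= 0.7 / 43
= 0.0163

0.0163


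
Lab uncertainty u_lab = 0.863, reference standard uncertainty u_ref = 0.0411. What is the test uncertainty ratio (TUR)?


TUR = u_lab / u_ref
= 0.863 / 0.0411
= 20.9976

20.9976


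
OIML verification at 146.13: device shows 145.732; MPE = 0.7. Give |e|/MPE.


e = indication - reference = 145.732 - 146.13 = -0.3980
|e| = 0.3980
ratio = |e| / MPE = 0.3980 / 0.7
ratio = 0.5686

0.5686


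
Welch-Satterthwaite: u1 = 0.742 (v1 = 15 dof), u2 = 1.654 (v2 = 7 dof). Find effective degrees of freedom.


uc = sqrt(u1^2 + u2^2) = sqrt(0.742^2 + 1.654^2) = 1.81281
v_eff = uc^4 / (u1^4/v1 + u2^4/v2)
= 1.81281^4 / (0.742^4/15 + 1.654^4/7)
= 10.799637 / 1.0893712
v_eff = 9.9136

9.9136


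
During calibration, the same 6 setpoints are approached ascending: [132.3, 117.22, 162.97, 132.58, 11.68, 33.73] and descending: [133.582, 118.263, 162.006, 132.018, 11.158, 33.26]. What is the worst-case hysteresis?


|132.3 - 133.582| = 1.2820
|117.22 - 118.263| = 1.0430
|162.97 - 162.006| = 0.9640
|132.58 - 132.018| = 0.5620
|11.68 - 11.158| = 0.5220
|33.73 - 33.26| = 0.4700
hysteresis = max(diffs) = 1.2820

1.2820


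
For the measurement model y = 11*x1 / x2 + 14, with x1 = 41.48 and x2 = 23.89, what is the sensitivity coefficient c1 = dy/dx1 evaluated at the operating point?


y = 11*x1 / x2 + 14
dy/dx1 = 11/x2
Evaluate at x2 = 23.89: c1 = 11 / 23.89
c1 = 0.4604

0.4604


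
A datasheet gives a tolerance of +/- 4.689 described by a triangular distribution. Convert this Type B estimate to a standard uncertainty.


u_B = half_width / sqrt(6)
u_B = 4.689 / 2.4494897
u_B = 1.9143

1.9143


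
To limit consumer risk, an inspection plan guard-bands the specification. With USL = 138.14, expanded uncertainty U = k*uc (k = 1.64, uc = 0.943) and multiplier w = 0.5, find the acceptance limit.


U = k * uc = 1.64 * 0.943 = 1.54652
guard band g = w * U = 0.5 * 1.54652 = 0.77326
AL = USL - g = 138.14 - 0.77326
AL = 137.3667

137.3667


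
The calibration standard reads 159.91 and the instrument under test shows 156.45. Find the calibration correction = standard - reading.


Correction = standard - reading
= 159.91 - 156.45
= 3.4600

3.4600


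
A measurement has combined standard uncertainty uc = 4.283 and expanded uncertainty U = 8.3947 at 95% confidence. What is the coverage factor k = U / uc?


k = U / uc
k = 8.3947 / 4.283
k = 1.96

1.96


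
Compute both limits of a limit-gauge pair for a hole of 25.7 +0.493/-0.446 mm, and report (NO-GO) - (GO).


GO = nominal - lower_tol (smallest hole = maximum material condition)
GO = 25.7 - 0.446 = 25.254
NO-GO = nominal + upper_tol (largest hole = least material condition)
NO-GO = 25.7 + 0.493 = 26.193
spread = NO-GO - GO = 26.193 - 25.254 = 0.9390

0.9390


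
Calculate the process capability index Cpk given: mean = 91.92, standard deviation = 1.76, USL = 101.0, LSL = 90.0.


Cpu = (USL - mean) / (3*sigma) = (101.0 - 91.92) / (3*1.76) = 1.7197
Cpl = (mean - LSL) / (3*sigma) = (91.92 - 90.0) / (3*1.76) = 0.3636
Cpk = min(Cpu, Cpl) = 0.3636

0.3636


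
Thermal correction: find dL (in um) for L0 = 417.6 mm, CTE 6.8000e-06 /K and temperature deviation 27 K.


dL = L * alpha * dT
= 417.6 * 6.8000e-06 * 27
= 0.0766714 mm
dL_um = 0.0766714 * 1000 = 76.6714 um

76.6714


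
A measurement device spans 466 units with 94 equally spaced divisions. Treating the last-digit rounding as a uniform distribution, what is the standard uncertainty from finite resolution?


resolution = range / divisions
resolution = 466 / 94 = 4.9574468
u_res = resolution / (2*sqrt(3))
u_res = 4.9574468 / 3.4641016
u_res = 1.4311

1.4311


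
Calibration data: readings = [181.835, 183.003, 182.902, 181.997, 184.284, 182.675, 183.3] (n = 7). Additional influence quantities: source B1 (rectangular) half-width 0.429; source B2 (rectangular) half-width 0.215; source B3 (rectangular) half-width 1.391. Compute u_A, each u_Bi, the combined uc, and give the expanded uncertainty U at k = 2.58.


mean = (181.835 + 183.003 + 182.902 + 181.997 + 184.284 + 182.675 + 183.3) / 7 = 182.8565714
s = sqrt(sum((x - mean)^2)/(n-1)) = 0.82392614
u_A = s / sqrt(n) = 0.82392614 / sqrt(7) = 0.31141481
u_B1 = 0.429 / sqrt(3) = 0.24768327
u_B2 = 0.215 / sqrt(3) = 0.12413031
u_B3 = 1.391 / sqrt(3) = 0.80309422
uc = sqrt(0.31141481^2 + 0.24768327^2 + 0.12413031^2 + 0.80309422^2) = 0.90481758
U = k * uc = 2.58 * 0.90481758
U = 2.3344

2.3344


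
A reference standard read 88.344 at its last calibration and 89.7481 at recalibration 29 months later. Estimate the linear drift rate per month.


rate = (v2 - v1) / months
= (89.7481 - 88.344) / 29
= 1.4041 / 29
= 0.0484

0.0484


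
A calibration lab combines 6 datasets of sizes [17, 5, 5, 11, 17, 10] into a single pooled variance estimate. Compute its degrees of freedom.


nu = sum_i (n_i - 1)
nu = ((17 - 1) + (5 - 1) + (5 - 1) + (11 - 1) + (17 - 1) + (10 - 1))
nu = 16 + 4 + 4 + 10 + 16 + 9
nu = 59

59


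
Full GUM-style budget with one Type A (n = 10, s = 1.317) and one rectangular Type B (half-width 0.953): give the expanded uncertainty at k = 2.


u_A = s / sqrt(n) = 1.317 / sqrt(10) = 0.41647197
u_B = half_width / sqrt(3) = 0.953 / sqrt(3) = 0.55021481
uc = sqrt(u_A^2 + u_B^2) = sqrt(0.41647197^2 + 0.55021481^2) = 0.69006176
U = k * uc = 2 * 0.69006176
U = 1.3801

1.3801


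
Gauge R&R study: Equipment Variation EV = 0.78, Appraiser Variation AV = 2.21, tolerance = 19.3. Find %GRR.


GRR = sqrt(EV^2 + AV^2) = sqrt(0.78^2 + 2.21^2) = 2.3436083
%GRR = GRR / tol * 100 = 2.3436083 / 19.3 * 100
%GRR = 12.1430

12.1430


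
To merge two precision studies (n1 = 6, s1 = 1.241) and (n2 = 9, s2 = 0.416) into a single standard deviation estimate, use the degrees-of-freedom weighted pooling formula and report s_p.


s_p = sqrt(((n1-1)*s1^2 + (n2-1)*s2^2) / (n1+n2-2))
numerator = (6-1)*1.241^2 + (9-1)*0.416^2 = 7.700405 + 1.384448 = 9.084853
denominator = 6 + 9 - 2 = 13
s_p^2 = 9.084853 / 13 = 0.69883485
s_p = sqrt(0.69883485) = 0.8360

0.8360


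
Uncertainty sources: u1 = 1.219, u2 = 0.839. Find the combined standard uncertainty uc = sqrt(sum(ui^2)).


uc = sqrt(1.219^2 + 0.839^2)
uc = sqrt(2.189882)
uc = 1.4798

1.4798


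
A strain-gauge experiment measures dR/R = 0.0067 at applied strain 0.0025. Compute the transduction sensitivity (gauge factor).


GF = (dR/R) / epsilon
= 0.0067 / 0.0025
= 2.6800

2.6800


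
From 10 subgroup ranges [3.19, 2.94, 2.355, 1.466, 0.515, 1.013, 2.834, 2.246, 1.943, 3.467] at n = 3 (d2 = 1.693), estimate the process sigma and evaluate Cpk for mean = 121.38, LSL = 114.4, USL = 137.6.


R_bar = (3.19 + 2.94 + 2.355 + 1.466 + 0.515 + 1.013 + 2.834 + 2.246 + 1.943 + 3.467) / 10 = 2.1969
sigma = R_bar / d2 = 2.1969 / 1.693 = 1.2976373
Cp = (USL - LSL)/(6*sigma) = (137.6 - 114.4)/(6*1.2976373) = 2.9798
Cpu = (137.6 - 121.38)/(3*1.2976373) = 4.1665
Cpl = (121.38 - 114.4)/(3*1.2976373) = 1.7930
Cpk = min(Cpu, Cpl) = 1.7930

1.7930


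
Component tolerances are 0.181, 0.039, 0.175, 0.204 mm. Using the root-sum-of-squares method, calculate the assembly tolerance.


RSS = sqrt(0.181^2 + 0.039^2 + 0.175^2 + 0.204^2)
= sqrt(0.106523)
= 0.3264

0.3264


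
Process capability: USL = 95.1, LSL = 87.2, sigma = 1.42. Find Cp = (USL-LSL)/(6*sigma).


Cp = (USL - LSL) / (6 * sigma)
= (95.1 - 87.2) / (6 * 1.42)
= 7.9000 / 8.5200
= 0.9272

0.9272


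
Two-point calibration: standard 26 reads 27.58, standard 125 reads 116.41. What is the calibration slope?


slope = (y2 - y1) / (x2 - x1)
= (116.41 - 27.58) / (125 - 26)
= 88.8300 / 99
= 0.8973

0.8973


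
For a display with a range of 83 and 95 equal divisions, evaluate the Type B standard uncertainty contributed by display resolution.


resolution = range / divisions
resolution = 83 / 95 = 0.87368421
u_res = resolution / (2*sqrt(3))
u_res = 0.87368421 / 3.4641016
u_res = 0.2522

0.2522
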